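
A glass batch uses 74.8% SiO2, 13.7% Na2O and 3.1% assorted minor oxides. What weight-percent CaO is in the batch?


Pieces sum to 100%:
  CaO = 100 - (SiO2 + Na2O + others)
  CaO = 100 - (74.8 + 13.7 + 3.1) = 8.4%

8.4%


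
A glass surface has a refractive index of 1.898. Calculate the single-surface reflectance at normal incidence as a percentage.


Fresnel reflectance at normal incidence:
  R = ((n - 1)/(n + 1))^2
  (n - 1)/(n + 1) = (1.898 - 1)/(1.898 + 1) = 0.309869
  R = 0.309869^2 = 0.0960188
  R(%) = 0.0960188 * 100 = 9.602%

9.602%


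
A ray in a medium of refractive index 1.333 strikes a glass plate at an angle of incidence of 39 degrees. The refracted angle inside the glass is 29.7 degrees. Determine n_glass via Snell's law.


Apply Snell's law: n1 * sin(theta1) = n2 * sin(theta2)
  n2 = n1 * sin(theta1) / sin(theta2)
  sin(39) = 0.62932
  sin(29.7) = 0.495459
  n2 = 1.333 * 0.62932 / 0.495459 = 1.6931

1.6931


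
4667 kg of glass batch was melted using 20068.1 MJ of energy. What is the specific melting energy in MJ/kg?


Rearrange E = m * s for s:
  s = E / m
  s = 20068.1 / 4667 = 4.3 MJ/kg

4.3 MJ/kg


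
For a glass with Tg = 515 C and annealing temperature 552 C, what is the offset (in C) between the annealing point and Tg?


Offset = T_anneal - Tg:
  offset = 552 - 515 = 37 C

37 C


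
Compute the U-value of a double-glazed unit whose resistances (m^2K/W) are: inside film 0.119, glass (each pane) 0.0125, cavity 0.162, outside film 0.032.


Total thermal resistance (series):
  R_total = R_in + R_glass + R_air + R_glass + R_out
  R_total = 0.119 + 0.0125 + 0.162 + 0.0125 + 0.032 = 0.338 m^2K/W
U-value = 1 / R_total = 1 / 0.338 = 2.959 W/m^2K

2.959 W/m^2K


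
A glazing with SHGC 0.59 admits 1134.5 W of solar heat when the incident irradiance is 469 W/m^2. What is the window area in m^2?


Rearrange Q = Area * SHGC * Irradiance:
  Area = Q / (SHGC * Irradiance)
  Area = 1134.5 / (0.59 * 469) = 4.1 m^2

4.1 m^2


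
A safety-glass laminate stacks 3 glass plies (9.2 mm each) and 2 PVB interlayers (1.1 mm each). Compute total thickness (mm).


Total thickness = glass contribution + PVB contribution
  Glass: 3 * 9.2 = 27.6 mm
  PVB: 2 * 1.1 = 2.2 mm
  Total = 27.6 + 2.2 = 29.8 mm

29.8 mm


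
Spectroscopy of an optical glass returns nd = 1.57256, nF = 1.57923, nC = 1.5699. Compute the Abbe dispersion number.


Abbe number formula: Vd = (nd - 1) / (nF - nC)
  nd - 1 = 1.57256 - 1 = 0.57256
  nF - nC = 1.57923 - 1.5699 = 0.00933
  Vd = 0.57256 / 0.00933 = 61.37

61.37


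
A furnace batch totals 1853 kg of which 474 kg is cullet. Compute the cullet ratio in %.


Cullet ratio = (cullet mass / total batch mass) * 100
  Ratio = 474 / 1853 * 100 = 25.58%

25.58%


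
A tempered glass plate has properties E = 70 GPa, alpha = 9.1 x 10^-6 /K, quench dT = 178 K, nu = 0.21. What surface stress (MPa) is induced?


Tempering stress: sigma = E * alpha * dT / (1 - nu)
  E (MPa) = 70 * 1000 = 70000
  Numerator = 70000 * (9.1 x 10^-6) * 178 = 113.386
  Denominator = 1 - 0.21 = 0.79
  sigma = 113.386 / 0.79 = 143.5 MPa

143.5 MPa


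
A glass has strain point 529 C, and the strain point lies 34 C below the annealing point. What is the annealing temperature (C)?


T_anneal = T_strain + gap:
  T_anneal = 529 + 34 = 563 C

563 C


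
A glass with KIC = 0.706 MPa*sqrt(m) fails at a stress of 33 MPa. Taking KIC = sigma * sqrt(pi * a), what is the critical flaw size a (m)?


Rearrange KIC = sigma * sqrt(pi * a):
  sqrt(pi * a) = KIC / sigma
  sqrt(pi * a) = 0.706 / 33 = 0.021394
  a = (KIC / sigma)^2 / pi
  a = 0.021394^2 / pi = 0.0001457 m

0.0001457 m


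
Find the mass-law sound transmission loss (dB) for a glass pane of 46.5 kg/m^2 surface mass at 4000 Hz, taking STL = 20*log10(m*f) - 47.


Mass law: STL = 20 * log10(m * f) - 47
  m * f = 46.5 * 4000 = 186000
  log10(186000) = 5.26951
  STL = 20 * 5.26951 - 47 = 105.3902 - 47 = 58.4 dB

58.4 dB


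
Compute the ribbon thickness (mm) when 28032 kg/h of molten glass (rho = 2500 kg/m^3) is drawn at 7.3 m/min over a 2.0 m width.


Ribbon cross-section from mass balance:
  Volume rate = throughput / density = 28032 / 2500 = 11.2128 m^3/h
  thickness = volume rate / (speed * 60 * width), i.e.
  thickness = throughput / (60 * speed * width * density) * 1000
  thickness = 28032 / (60 * 7.3 * 2.0 * 2500) * 1000 = 12.8 mm

12.8 mm


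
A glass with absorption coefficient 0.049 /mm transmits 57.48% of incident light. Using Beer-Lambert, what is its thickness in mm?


Rearrange T = exp(-alpha * thickness):
  thickness = -ln(T) / alpha
  T = 57.48/100 = 0.5748
  ln(T) = -0.55373
  -ln(T) = 0.55373
  thickness = 0.55373 / 0.049 = 11.3 mm

11.3 mm


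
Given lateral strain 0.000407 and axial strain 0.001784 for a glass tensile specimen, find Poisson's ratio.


Poisson's ratio: nu = lateral strain / axial strain
  nu = 0.000407 / 0.001784 = 0.2281

0.2281


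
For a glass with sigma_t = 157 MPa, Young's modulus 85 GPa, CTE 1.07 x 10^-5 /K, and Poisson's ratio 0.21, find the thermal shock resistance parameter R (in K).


Thermal shock resistance: R = sigma * (1 - nu) / (E * alpha)
  Numerator = 157 * (1 - 0.21) = 124.03
  Denominator = 85 * 1000 * (1.07 x 10^-5) = 0.9095
  R = 124.03 / 0.9095 = 136.4 K

136.4 K


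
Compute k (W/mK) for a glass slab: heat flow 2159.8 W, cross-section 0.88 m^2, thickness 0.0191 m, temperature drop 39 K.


Fourier's law rearranged: k = Q * t / (A * dT)
  Numerator = 2159.8 * 0.0191 = 41.25218
  Denominator = 0.88 * 39 = 34.32
  k = 41.25218 / 34.32 = 1.202 W/mK

1.202 W/mK


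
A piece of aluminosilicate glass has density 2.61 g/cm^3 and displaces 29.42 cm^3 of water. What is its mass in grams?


Rearrange rho = m / V:
  m = rho * V
  m = 2.61 * 29.42 = 76.786 g

76.786 g


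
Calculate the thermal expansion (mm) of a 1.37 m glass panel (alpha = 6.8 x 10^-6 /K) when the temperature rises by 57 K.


Thermal expansion formula: dL = alpha * L0 * dT
  dL = (6.8 x 10^-6) * 1.37 * 57 = 0.00053101 m
Convert to mm: 0.00053101 * 1000 = 0.531 mm

0.531 mm


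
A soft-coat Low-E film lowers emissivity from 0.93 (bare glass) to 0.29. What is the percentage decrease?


Percentage reduction = (1 - coated/uncoated) * 100
  Ratio = 0.29 / 0.93 = 0.3118
  Reduction = (1 - 0.3118) * 100 = 68.8%

68.8%


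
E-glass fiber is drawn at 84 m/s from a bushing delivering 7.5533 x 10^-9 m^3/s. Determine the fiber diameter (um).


Cross-sectional area from continuity:
  A = Q / v = 7.5533 x 10^-9 / 84 = 8.992024 x 10^-11 m^2
Diameter from circular cross-section:
  d = sqrt(4A / pi) * 10^6 (m -> um)
  d = sqrt(4 * 8.992024 x 10^-11 / pi) * 10^6 = 10.7 um

10.7 um


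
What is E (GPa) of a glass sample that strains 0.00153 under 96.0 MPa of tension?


Young's modulus: E = stress / strain
  E = 96.0 MPa / 0.00153 = 62745.1 MPa
Convert to GPa: 62745.1 / 1000 = 62.75 GPa

62.75 GPa


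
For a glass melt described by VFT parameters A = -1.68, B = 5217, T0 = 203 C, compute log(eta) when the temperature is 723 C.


VFT equation: log(eta) = A + B / (T - T0)
  T - T0 = 723 - 203 = 520
  B / (T - T0) = 5217 / 520 = 10.033
  log(eta) = -1.68 + 10.033 = 8.353

8.353


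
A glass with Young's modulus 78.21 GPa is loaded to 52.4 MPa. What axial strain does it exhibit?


Rearrange E = sigma / epsilon:
  epsilon = sigma / E
  E (MPa) = 78.21 * 1000 = 78210
  epsilon = 52.4 / 78210 = 0.00067

0.00067


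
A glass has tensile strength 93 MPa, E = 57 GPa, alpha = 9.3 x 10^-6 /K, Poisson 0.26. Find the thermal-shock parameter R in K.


Thermal shock resistance: R = sigma * (1 - nu) / (E * alpha)
  Numerator = 93 * (1 - 0.26) = 68.82
  Denominator = 57 * 1000 * (9.3 x 10^-6) = 0.5301
  R = 68.82 / 0.5301 = 129.8 K

129.8 K


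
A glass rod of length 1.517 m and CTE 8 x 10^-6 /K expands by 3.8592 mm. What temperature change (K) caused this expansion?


Rearrange dL = alpha * L0 * dT for dT:
  dT = dL / (alpha * L0)
  dL (m) = 3.8592 / 1000 = 0.0038592
  dT = 0.0038592 / ((8 x 10^-6) * 1.517) = 318.0 K

318.0 K


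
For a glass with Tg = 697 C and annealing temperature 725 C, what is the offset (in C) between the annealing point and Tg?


Offset = T_anneal - Tg:
  offset = 725 - 697 = 28 C

28 C


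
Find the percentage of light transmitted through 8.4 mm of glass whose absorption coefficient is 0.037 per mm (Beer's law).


Beer-Lambert law: T = exp(-alpha * thickness)
  exponent = -0.037 * 8.4 = -0.3108
  T = exp(-0.3108) = 0.7329
  Percentage = 0.7329 * 100 = 73.29%

73.29%


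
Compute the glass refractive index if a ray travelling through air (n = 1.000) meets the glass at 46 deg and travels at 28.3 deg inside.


Apply Snell's law: n1 * sin(theta1) = n2 * sin(theta2)
  n2 = n1 * sin(theta1) / sin(theta2)
  sin(46) = 0.71934
  sin(28.3) = 0.474088
  n2 = 1.000 * 0.71934 / 0.474088 = 1.5173

1.5173


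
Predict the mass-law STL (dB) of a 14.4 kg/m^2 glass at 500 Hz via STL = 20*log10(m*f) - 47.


Mass law: STL = 20 * log10(m * f) - 47
  m * f = 14.4 * 500 = 7200
  log10(7200) = 3.85733
  STL = 20 * 3.85733 - 47 = 77.1466 - 47 = 30.1 dB

30.1 dB


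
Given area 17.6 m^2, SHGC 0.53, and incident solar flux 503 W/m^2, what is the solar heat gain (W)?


Solar heat gain: Q = Area * SHGC * Irradiance
  Q = 17.6 * 0.53 * 503 = 4692 W

4692 W


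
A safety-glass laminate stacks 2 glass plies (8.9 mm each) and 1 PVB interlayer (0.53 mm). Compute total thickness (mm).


Total thickness = glass contribution + PVB contribution
  Glass: 2 * 8.9 = 17.8 mm
  PVB: 1 * 0.53 = 0.53 mm
  Total = 17.8 + 0.53 = 18.33 mm

18.33 mm


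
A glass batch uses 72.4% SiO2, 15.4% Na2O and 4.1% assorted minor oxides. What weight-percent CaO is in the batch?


Pieces sum to 100%:
  CaO = 100 - (SiO2 + Na2O + others)
  CaO = 100 - (72.4 + 15.4 + 4.1) = 8.1%

8.1%


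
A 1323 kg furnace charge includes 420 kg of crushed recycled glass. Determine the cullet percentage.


Cullet ratio = (cullet mass / total batch mass) * 100
  Ratio = 420 / 1323 * 100 = 31.75%

31.75%


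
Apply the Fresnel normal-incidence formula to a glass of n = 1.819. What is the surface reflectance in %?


Fresnel reflectance at normal incidence:
  R = ((n - 1)/(n + 1))^2
  (n - 1)/(n + 1) = (1.819 - 1)/(1.819 + 1) = 0.290529
  R = 0.290529^2 = 0.0844071
  R(%) = 0.0844071 * 100 = 8.441%

8.441%


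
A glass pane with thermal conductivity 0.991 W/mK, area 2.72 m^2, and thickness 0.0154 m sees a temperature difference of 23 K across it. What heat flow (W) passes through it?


Fourier's law: Q = k * A * dT / t
  Q = 0.991 * 2.72 * 23 / 0.0154
  Q = 61.99696 / 0.0154 = 4025.8 W

4025.8 W


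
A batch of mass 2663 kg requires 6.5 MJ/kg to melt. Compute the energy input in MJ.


Total energy = mass * specific energy
  E = 2663 * 6.5 = 17309.5 MJ

17309.5 MJ


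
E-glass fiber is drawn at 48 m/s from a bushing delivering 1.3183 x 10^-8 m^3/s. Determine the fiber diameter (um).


Cross-sectional area from continuity:
  A = Q / v = 1.3183 x 10^-8 / 48 = 2.746458 x 10^-10 m^2
Diameter from circular cross-section:
  d = sqrt(4A / pi) * 10^6 (m -> um)
  d = sqrt(4 * 2.746458 x 10^-10 / pi) * 10^6 = 18.7 um

18.7 um


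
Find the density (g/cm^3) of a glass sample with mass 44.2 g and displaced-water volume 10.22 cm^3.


Use the definition of density:
  rho = mass / volume
  rho = 44.2 / 10.22 = 4.325 g/cm^3

4.325 g/cm^3


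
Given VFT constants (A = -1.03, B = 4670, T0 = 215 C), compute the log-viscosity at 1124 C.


VFT equation: log(eta) = A + B / (T - T0)
  T - T0 = 1124 - 215 = 909
  B / (T - T0) = 4670 / 909 = 5.138
  log(eta) = -1.03 + 5.138 = 4.108

4.108


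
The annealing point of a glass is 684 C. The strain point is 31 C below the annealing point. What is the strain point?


Strain point = annealing point - difference:
  T_strain = 684 - 31 = 653 C

653 C


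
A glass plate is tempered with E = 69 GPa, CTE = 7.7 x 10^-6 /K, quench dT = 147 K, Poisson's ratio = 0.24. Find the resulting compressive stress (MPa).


Tempering stress: sigma = E * alpha * dT / (1 - nu)
  E (MPa) = 69 * 1000 = 69000
  Numerator = 69000 * (7.7 x 10^-6) * 147 = 78.1011
  Denominator = 1 - 0.24 = 0.76
  sigma = 78.1011 / 0.76 = 102.8 MPa

102.8 MPa


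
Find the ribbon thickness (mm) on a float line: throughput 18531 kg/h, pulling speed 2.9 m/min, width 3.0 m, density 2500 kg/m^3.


Ribbon cross-section from mass balance:
  Volume rate = throughput / density = 18531 / 2500 = 7.4124 m^3/h
  thickness = volume rate / (speed * 60 * width), i.e.
  thickness = throughput / (60 * speed * width * density) * 1000
  thickness = 18531 / (60 * 2.9 * 3.0 * 2500) * 1000 = 14.2 mm

14.2 mm


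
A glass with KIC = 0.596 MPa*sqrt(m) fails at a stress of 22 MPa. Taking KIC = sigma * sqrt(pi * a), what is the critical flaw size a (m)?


Rearrange KIC = sigma * sqrt(pi * a):
  sqrt(pi * a) = KIC / sigma
  sqrt(pi * a) = 0.596 / 22 = 0.027091
  a = (KIC / sigma)^2 / pi
  a = 0.027091^2 / pi = 0.0002336 m

0.0002336 m


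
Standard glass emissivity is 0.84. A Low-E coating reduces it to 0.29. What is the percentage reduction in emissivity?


Percentage reduction = (1 - coated/uncoated) * 100
  Ratio = 0.29 / 0.84 = 0.3452
  Reduction = (1 - 0.3452) * 100 = 65.5%

65.5%


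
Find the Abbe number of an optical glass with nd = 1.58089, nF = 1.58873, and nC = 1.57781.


Abbe number formula: Vd = (nd - 1) / (nF - nC)
  nd - 1 = 1.58089 - 1 = 0.58089
  nF - nC = 1.58873 - 1.57781 = 0.01092
  Vd = 0.58089 / 0.01092 = 53.2

53.2


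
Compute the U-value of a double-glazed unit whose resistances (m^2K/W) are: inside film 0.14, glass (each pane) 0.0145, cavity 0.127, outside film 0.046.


Total thermal resistance (series):
  R_total = R_in + R_glass + R_air + R_glass + R_out
  R_total = 0.14 + 0.0145 + 0.127 + 0.0145 + 0.046 = 0.342 m^2K/W
U-value = 1 / R_total = 1 / 0.342 = 2.924 W/m^2K

2.924 W/m^2K


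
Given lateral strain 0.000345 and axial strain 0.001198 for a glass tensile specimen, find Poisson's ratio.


Poisson's ratio: nu = lateral strain / axial strain
  nu = 0.000345 / 0.001198 = 0.288

0.288


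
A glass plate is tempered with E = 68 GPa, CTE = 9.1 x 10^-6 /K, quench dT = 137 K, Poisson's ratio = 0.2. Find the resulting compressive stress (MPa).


Tempering stress: sigma = E * alpha * dT / (1 - nu)
  E (MPa) = 68 * 1000 = 68000
  Numerator = 68000 * (9.1 x 10^-6) * 137 = 84.7756
  Denominator = 1 - 0.2 = 0.8
  sigma = 84.7756 / 0.8 = 106.0 MPa

106.0 MPa


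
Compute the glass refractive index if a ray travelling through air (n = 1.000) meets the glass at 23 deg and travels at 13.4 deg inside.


Apply Snell's law: n1 * sin(theta1) = n2 * sin(theta2)
  n2 = n1 * sin(theta1) / sin(theta2)
  sin(23) = 0.390731
  sin(13.4) = 0.231748
  n2 = 1.000 * 0.390731 / 0.231748 = 1.686

1.686


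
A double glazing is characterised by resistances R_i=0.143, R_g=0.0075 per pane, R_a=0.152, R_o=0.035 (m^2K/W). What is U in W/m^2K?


Total thermal resistance (series):
  R_total = R_in + R_glass + R_air + R_glass + R_out
  R_total = 0.143 + 0.0075 + 0.152 + 0.0075 + 0.035 = 0.345 m^2K/W
U-value = 1 / R_total = 1 / 0.345 = 2.899 W/m^2K

2.899 W/m^2K


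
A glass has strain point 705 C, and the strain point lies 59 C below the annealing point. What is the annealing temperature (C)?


T_anneal = T_strain + gap:
  T_anneal = 705 + 59 = 764 C

764 C


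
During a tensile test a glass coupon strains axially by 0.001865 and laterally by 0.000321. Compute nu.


Poisson's ratio: nu = lateral strain / axial strain
  nu = 0.000321 / 0.001865 = 0.1721

0.1721


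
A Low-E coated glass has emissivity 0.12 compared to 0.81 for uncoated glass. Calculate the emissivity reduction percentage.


Percentage reduction = (1 - coated/uncoated) * 100
  Ratio = 0.12 / 0.81 = 0.1481
  Reduction = (1 - 0.1481) * 100 = 85.2%

85.2%


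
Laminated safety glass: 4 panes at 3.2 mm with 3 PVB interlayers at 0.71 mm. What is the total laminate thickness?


Total thickness = glass contribution + PVB contribution
  Glass: 4 * 3.2 = 12.8 mm
  PVB: 3 * 0.71 = 2.13 mm
  Total = 12.8 + 2.13 = 14.93 mm

14.93 mm


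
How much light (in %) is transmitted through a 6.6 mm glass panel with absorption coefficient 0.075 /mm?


Beer-Lambert law: T = exp(-alpha * thickness)
  exponent = -0.075 * 6.6 = -0.495
  T = exp(-0.495) = 0.6096
  Percentage = 0.6096 * 100 = 60.96%

60.96%


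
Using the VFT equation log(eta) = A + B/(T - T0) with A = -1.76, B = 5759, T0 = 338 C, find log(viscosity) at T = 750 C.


VFT equation: log(eta) = A + B / (T - T0)
  T - T0 = 750 - 338 = 412
  B / (T - T0) = 5759 / 412 = 13.978
  log(eta) = -1.76 + 13.978 = 12.218

12.218


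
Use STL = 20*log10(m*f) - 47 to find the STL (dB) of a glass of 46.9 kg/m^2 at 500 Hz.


Mass law: STL = 20 * log10(m * f) - 47
  m * f = 46.9 * 500 = 23450
  log10(23450) = 4.37014
  STL = 20 * 4.37014 - 47 = 87.4028 - 47 = 40.4 dB

40.4 dB


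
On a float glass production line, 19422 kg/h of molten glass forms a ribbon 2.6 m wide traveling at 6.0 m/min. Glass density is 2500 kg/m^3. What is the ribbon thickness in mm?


Ribbon cross-section from mass balance:
  Volume rate = throughput / density = 19422 / 2500 = 7.7688 m^3/h
  thickness = volume rate / (speed * 60 * width), i.e.
  thickness = throughput / (60 * speed * width * density) * 1000
  thickness = 19422 / (60 * 6.0 * 2.6 * 2500) * 1000 = 8.3 mm

8.3 mm


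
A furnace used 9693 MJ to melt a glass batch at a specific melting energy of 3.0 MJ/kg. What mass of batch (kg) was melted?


Rearrange E = m * s for m:
  m = E / s
  m = 9693 / 3.0 = 3231.0 kg

3231.0 kg


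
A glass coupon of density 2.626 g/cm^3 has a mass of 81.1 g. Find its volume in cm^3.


Rearrange rho = m / V:
  V = m / rho
  V = 81.1 / 2.626 = 30.883 cm^3

30.883 cm^3


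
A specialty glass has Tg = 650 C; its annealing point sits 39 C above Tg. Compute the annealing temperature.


The annealing temperature is Tg plus the offset:
  T_anneal = 650 + 39 = 689 C

689 C


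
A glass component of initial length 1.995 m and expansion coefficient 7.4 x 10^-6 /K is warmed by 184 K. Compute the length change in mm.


Thermal expansion formula: dL = alpha * L0 * dT
  dL = (7.4 x 10^-6) * 1.995 * 184 = 0.00271639 m
Convert to mm: 0.00271639 * 1000 = 2.7164 mm

2.7164 mm


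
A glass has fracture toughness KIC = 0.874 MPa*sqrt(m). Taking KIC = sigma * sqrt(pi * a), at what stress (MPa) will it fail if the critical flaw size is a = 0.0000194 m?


Rearrange KIC = sigma * sqrt(pi * a):
  sigma = KIC / sqrt(pi * a)
  sqrt(pi * 0.0000194) = 0.007807
  sigma = 0.874 / 0.007807 = 111.95 MPa

111.95 MPa


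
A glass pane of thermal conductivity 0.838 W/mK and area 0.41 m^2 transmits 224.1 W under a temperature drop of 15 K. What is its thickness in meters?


Fourier's law: t = k * A * dT / Q
  t = 0.838 * 0.41 * 15 / 224.1
  t = 5.1537 / 224.1 = 0.023 m

0.023 m


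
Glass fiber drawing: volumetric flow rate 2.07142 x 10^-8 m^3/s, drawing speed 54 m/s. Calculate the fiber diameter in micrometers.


Cross-sectional area from continuity:
  A = Q / v = 2.07142 x 10^-8 / 54 = 3.835963 x 10^-10 m^2
Diameter from circular cross-section:
  d = sqrt(4A / pi) * 10^6 (m -> um)
  d = sqrt(4 * 3.835963 x 10^-10 / pi) * 10^6 = 22.1 um

22.1 um


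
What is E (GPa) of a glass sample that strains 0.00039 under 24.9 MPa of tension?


Young's modulus: E = stress / strain
  E = 24.9 MPa / 0.00039 = 63846.15 MPa
Convert to GPa: 63846.15 / 1000 = 63.85 GPa

63.85 GPa


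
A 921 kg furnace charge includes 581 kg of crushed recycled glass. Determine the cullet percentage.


Cullet ratio = (cullet mass / total batch mass) * 100
  Ratio = 581 / 921 * 100 = 63.08%

63.08%


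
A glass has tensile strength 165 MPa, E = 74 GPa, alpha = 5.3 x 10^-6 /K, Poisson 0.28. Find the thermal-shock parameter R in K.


Thermal shock resistance: R = sigma * (1 - nu) / (E * alpha)
  Numerator = 165 * (1 - 0.28) = 118.8
  Denominator = 74 * 1000 * (5.3 x 10^-6) = 0.3922
  R = 118.8 / 0.3922 = 302.9 K

302.9 K


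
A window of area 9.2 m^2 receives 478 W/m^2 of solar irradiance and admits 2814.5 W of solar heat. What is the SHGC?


Rearrange Q = Area * SHGC * Irradiance:
  SHGC = Q / (Area * Irradiance)
  SHGC = 2814.5 / (9.2 * 478) = 0.64

0.64


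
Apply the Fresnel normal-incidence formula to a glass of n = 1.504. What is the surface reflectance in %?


Fresnel reflectance at normal incidence:
  R = ((n - 1)/(n + 1))^2
  (n - 1)/(n + 1) = (1.504 - 1)/(1.504 + 1) = 0.201278
  R = 0.201278^2 = 0.0405128
  R(%) = 0.0405128 * 100 = 4.051%

4.051%


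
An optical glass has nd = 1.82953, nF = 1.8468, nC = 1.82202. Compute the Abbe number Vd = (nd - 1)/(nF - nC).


Abbe number formula: Vd = (nd - 1) / (nF - nC)
  nd - 1 = 1.82953 - 1 = 0.82953
  nF - nC = 1.8468 - 1.82202 = 0.02478
  Vd = 0.82953 / 0.02478 = 33.48

33.48


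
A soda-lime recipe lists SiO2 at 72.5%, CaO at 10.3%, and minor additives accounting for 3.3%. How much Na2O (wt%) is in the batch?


Pieces sum to 100%:
  Na2O = 100 - (SiO2 + CaO + others)
  Na2O = 100 - (72.5 + 10.3 + 3.3) = 13.9%

13.9%


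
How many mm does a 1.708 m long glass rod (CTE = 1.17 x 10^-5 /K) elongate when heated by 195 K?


Thermal expansion formula: dL = alpha * L0 * dT
  dL = (1.17 x 10^-5) * 1.708 * 195 = 0.0038968 m
Convert to mm: 0.0038968 * 1000 = 3.8968 mm

3.8968 mm


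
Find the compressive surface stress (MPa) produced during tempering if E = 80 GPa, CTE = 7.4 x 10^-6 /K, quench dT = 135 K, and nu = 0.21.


Tempering stress: sigma = E * alpha * dT / (1 - nu)
  E (MPa) = 80 * 1000 = 80000
  Numerator = 80000 * (7.4 x 10^-6) * 135 = 79.92
  Denominator = 1 - 0.21 = 0.79
  sigma = 79.92 / 0.79 = 101.2 MPa

101.2 MPa


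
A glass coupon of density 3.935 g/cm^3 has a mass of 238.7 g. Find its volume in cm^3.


Rearrange rho = m / V:
  V = m / rho
  V = 238.7 / 3.935 = 60.661 cm^3

60.661 cm^3


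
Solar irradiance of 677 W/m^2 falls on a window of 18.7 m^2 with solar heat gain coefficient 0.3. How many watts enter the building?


Solar heat gain: Q = Area * SHGC * Irradiance
  Q = 18.7 * 0.3 * 677 = 3798 W

3798 W


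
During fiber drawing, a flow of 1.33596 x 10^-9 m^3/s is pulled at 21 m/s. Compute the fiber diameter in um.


Cross-sectional area from continuity:
  A = Q / v = 1.33596 x 10^-9 / 21 = 6.361714 x 10^-11 m^2
Diameter from circular cross-section:
  d = sqrt(4A / pi) * 10^6 (m -> um)
  d = sqrt(4 * 6.361714 x 10^-11 / pi) * 10^6 = 9.0 um

9.0 um


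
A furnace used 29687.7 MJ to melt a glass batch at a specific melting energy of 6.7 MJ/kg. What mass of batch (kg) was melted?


Rearrange E = m * s for m:
  m = E / s
  m = 29687.7 / 6.7 = 4431.0 kg

4431.0 kg


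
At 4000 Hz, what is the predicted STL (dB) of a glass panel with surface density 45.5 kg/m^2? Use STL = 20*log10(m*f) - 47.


Mass law: STL = 20 * log10(m * f) - 47
  m * f = 45.5 * 4000 = 182000
  log10(182000) = 5.26007
  STL = 20 * 5.26007 - 47 = 105.2014 - 47 = 58.2 dB

58.2 dB


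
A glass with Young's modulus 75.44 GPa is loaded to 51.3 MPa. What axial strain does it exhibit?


Rearrange E = sigma / epsilon:
  epsilon = sigma / E
  E (MPa) = 75.44 * 1000 = 75440
  epsilon = 51.3 / 75440 = 0.00068

0.00068


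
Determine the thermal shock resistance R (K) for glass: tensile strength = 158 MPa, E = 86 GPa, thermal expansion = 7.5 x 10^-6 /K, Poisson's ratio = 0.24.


Thermal shock resistance: R = sigma * (1 - nu) / (E * alpha)
  Numerator = 158 * (1 - 0.24) = 120.08
  Denominator = 86 * 1000 * (7.5 x 10^-6) = 0.645
  R = 120.08 / 0.645 = 186.2 K

186.2 K


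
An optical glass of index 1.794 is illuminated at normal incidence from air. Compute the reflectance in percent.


Fresnel reflectance at normal incidence:
  R = ((n - 1)/(n + 1))^2
  (n - 1)/(n + 1) = (1.794 - 1)/(1.794 + 1) = 0.28418
  R = 0.28418^2 = 0.0807583
  R(%) = 0.0807583 * 100 = 8.076%

8.076%


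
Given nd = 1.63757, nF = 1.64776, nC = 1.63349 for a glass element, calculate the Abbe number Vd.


Abbe number formula: Vd = (nd - 1) / (nF - nC)
  nd - 1 = 1.63757 - 1 = 0.63757
  nF - nC = 1.64776 - 1.63349 = 0.01427
  Vd = 0.63757 / 0.01427 = 44.68

44.68


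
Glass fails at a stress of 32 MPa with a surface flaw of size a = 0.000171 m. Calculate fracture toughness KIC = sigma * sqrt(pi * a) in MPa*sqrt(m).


Fracture toughness: KIC = sigma * sqrt(pi * a)
  pi * a = pi * 0.000171 = 0.000537212
  sqrt(pi * a) = 0.023178
  KIC = 32 * 0.023178 = 0.742 MPa*sqrt(m)

0.742 MPa*sqrt(m)


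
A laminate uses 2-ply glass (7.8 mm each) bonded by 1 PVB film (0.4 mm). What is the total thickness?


Total thickness = glass contribution + PVB contribution
  Glass: 2 * 7.8 = 15.6 mm
  PVB: 1 * 0.4 = 0.4 mm
  Total = 15.6 + 0.4 = 16.0 mm

16.0 mm


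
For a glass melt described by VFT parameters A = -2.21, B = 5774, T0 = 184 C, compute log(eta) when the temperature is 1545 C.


VFT equation: log(eta) = A + B / (T - T0)
  T - T0 = 1545 - 184 = 1361
  B / (T - T0) = 5774 / 1361 = 4.242
  log(eta) = -2.21 + 4.242 = 2.032

2.032


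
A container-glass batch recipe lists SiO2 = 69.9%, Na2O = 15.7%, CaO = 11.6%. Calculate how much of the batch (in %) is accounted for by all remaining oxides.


Sum the three major oxides:
  SiO2 + Na2O + CaO = 69.9 + 15.7 + 11.6 = 97.2%
Subtract from 100%:
  Others = 100 - 97.2 = 2.8%

2.8%


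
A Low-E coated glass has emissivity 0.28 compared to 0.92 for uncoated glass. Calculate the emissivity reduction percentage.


Percentage reduction = (1 - coated/uncoated) * 100
  Ratio = 0.28 / 0.92 = 0.3043
  Reduction = (1 - 0.3043) * 100 = 69.6%

69.6%


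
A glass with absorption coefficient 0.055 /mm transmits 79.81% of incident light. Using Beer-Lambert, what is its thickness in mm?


Rearrange T = exp(-alpha * thickness):
  thickness = -ln(T) / alpha
  T = 79.81/100 = 0.7981
  ln(T) = -0.22552
  -ln(T) = 0.22552
  thickness = 0.22552 / 0.055 = 4.1 mm

4.1 mm


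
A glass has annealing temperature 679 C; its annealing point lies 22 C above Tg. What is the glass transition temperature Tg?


Rearrange T_anneal = Tg + offset for Tg:
  Tg = T_anneal - offset = 679 - 22 = 657 C

657 C


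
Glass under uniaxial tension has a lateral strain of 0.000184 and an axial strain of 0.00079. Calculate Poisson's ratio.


Poisson's ratio: nu = lateral strain / axial strain
  nu = 0.000184 / 0.00079 = 0.2329

0.2329


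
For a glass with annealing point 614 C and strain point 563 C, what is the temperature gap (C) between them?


Gap = T_anneal - T_strain:
  gap = 614 - 563 = 51 C

51 C


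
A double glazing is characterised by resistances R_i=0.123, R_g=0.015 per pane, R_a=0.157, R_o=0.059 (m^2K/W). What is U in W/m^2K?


Total thermal resistance (series):
  R_total = R_in + R_glass + R_air + R_glass + R_out
  R_total = 0.123 + 0.015 + 0.157 + 0.015 + 0.059 = 0.369 m^2K/W
U-value = 1 / R_total = 1 / 0.369 = 2.71 W/m^2K

2.71 W/m^2K


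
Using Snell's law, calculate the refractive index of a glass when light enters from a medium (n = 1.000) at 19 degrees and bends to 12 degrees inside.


Apply Snell's law: n1 * sin(theta1) = n2 * sin(theta2)
  n2 = n1 * sin(theta1) / sin(theta2)
  sin(19) = 0.325568
  sin(12) = 0.207912
  n2 = 1.000 * 0.325568 / 0.207912 = 1.5659

1.5659


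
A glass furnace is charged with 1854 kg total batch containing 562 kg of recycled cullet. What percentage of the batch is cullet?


Cullet ratio = (cullet mass / total batch mass) * 100
  Ratio = 562 / 1854 * 100 = 30.31%

30.31%


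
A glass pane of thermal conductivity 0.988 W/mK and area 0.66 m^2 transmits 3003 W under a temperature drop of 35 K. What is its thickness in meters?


Fourier's law: t = k * A * dT / Q
  t = 0.988 * 0.66 * 35 / 3003
  t = 22.8228 / 3003 = 0.0076 m

0.0076 m


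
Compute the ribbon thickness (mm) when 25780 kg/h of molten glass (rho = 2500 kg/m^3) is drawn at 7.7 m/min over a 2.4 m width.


Ribbon cross-section from mass balance:
  Volume rate = throughput / density = 25780 / 2500 = 10.312 m^3/h
  thickness = volume rate / (speed * 60 * width), i.e.
  thickness = throughput / (60 * speed * width * density) * 1000
  thickness = 25780 / (60 * 7.7 * 2.4 * 2500) * 1000 = 9.3 mm

9.3 mm


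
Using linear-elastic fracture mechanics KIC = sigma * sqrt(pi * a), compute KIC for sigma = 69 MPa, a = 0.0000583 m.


Fracture toughness: KIC = sigma * sqrt(pi * a)
  pi * a = pi * 0.0000583 = 0.000183155
  sqrt(pi * a) = 0.013533
  KIC = 69 * 0.013533 = 0.934 MPa*sqrt(m)

0.934 MPa*sqrt(m)


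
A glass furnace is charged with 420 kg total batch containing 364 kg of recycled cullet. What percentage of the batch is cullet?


Cullet ratio = (cullet mass / total batch mass) * 100
  Ratio = 364 / 420 * 100 = 86.67%

86.67%


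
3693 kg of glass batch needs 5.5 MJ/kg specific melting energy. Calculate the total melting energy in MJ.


Total energy = mass * specific energy
  E = 3693 * 5.5 = 20311.5 MJ

20311.5 MJ


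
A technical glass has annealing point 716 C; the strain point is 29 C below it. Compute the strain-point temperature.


Strain point = annealing point - difference:
  T_strain = 716 - 29 = 687 C

687 C


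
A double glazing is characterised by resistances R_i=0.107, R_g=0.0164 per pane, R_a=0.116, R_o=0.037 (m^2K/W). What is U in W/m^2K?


Total thermal resistance (series):
  R_total = R_in + R_glass + R_air + R_glass + R_out
  R_total = 0.107 + 0.0164 + 0.116 + 0.0164 + 0.037 = 0.2928 m^2K/W
U-value = 1 / R_total = 1 / 0.2928 = 3.415 W/m^2K

3.415 W/m^2K


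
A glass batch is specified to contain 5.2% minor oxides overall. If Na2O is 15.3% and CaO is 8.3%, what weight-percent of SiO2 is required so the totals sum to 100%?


Known pieces sum to 100%:
  SiO2 = 100 - (others + Na2O + CaO)
  SiO2 = 100 - (5.2 + 15.3 + 8.3) = 71.2%

71.2%


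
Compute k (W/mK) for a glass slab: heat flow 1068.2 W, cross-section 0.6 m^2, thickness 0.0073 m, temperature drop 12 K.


Fourier's law rearranged: k = Q * t / (A * dT)
  Numerator = 1068.2 * 0.0073 = 7.79786
  Denominator = 0.6 * 12 = 7.2
  k = 7.79786 / 7.2 = 1.083 W/mK

1.083 W/mK


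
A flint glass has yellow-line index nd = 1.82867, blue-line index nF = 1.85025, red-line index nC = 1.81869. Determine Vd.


Abbe number formula: Vd = (nd - 1) / (nF - nC)
  nd - 1 = 1.82867 - 1 = 0.82867
  nF - nC = 1.85025 - 1.81869 = 0.03156
  Vd = 0.82867 / 0.03156 = 26.26

26.26


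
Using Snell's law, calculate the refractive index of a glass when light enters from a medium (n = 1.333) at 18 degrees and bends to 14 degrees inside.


Apply Snell's law: n1 * sin(theta1) = n2 * sin(theta2)
  n2 = n1 * sin(theta1) / sin(theta2)
  sin(18) = 0.309017
  sin(14) = 0.241922
  n2 = 1.333 * 0.309017 / 0.241922 = 1.7027

1.7027


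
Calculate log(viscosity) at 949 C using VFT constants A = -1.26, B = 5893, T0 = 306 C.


VFT equation: log(eta) = A + B / (T - T0)
  T - T0 = 949 - 306 = 643
  B / (T - T0) = 5893 / 643 = 9.165
  log(eta) = -1.26 + 9.165 = 7.905

7.905


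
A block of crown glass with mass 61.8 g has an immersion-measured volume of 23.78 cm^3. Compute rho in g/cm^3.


Use the definition of density:
  rho = mass / volume
  rho = 61.8 / 23.78 = 2.599 g/cm^3

2.599 g/cm^3


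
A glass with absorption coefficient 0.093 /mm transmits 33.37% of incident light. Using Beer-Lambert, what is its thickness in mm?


Rearrange T = exp(-alpha * thickness):
  thickness = -ln(T) / alpha
  T = 33.37/100 = 0.3337
  ln(T) = -1.09751
  -ln(T) = 1.09751
  thickness = 1.09751 / 0.093 = 11.8 mm

11.8 mm


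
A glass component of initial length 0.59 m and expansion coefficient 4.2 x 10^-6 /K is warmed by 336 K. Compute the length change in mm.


Thermal expansion formula: dL = alpha * L0 * dT
  dL = (4.2 x 10^-6) * 0.59 * 336 = 0.00083261 m
Convert to mm: 0.00083261 * 1000 = 0.8326 mm

0.8326 mm


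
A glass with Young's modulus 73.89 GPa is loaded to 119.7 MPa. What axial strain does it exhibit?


Rearrange E = sigma / epsilon:
  epsilon = sigma / E
  E (MPa) = 73.89 * 1000 = 73890
  epsilon = 119.7 / 73890 = 0.00162

0.00162


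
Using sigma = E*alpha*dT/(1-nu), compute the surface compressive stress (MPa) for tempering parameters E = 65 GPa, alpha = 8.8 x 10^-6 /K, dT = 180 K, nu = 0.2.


Tempering stress: sigma = E * alpha * dT / (1 - nu)
  E (MPa) = 65 * 1000 = 65000
  Numerator = 65000 * (8.8 x 10^-6) * 180 = 102.96
  Denominator = 1 - 0.2 = 0.8
  sigma = 102.96 / 0.8 = 128.7 MPa

128.7 MPa


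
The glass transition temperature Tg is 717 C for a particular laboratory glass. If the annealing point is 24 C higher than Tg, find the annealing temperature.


The annealing temperature is Tg plus the offset:
  T_anneal = 717 + 24 = 741 C

741 C


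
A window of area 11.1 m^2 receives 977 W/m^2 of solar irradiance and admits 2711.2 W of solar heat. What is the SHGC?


Rearrange Q = Area * SHGC * Irradiance:
  SHGC = Q / (Area * Irradiance)
  SHGC = 2711.2 / (11.1 * 977) = 0.25

0.25


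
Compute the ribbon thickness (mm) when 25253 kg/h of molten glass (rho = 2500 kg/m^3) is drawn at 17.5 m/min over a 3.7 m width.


Ribbon cross-section from mass balance:
  Volume rate = throughput / density = 25253 / 2500 = 10.1012 m^3/h
  thickness = volume rate / (speed * 60 * width), i.e.
  thickness = throughput / (60 * speed * width * density) * 1000
  thickness = 25253 / (60 * 17.5 * 3.7 * 2500) * 1000 = 2.6 mm

2.6 mm


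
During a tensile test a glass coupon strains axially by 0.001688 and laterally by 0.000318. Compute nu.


Poisson's ratio: nu = lateral strain / axial strain
  nu = 0.000318 / 0.001688 = 0.1884

0.1884


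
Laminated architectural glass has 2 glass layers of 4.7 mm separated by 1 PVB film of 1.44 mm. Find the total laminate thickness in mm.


Total thickness = glass contribution + PVB contribution
  Glass: 2 * 4.7 = 9.4 mm
  PVB: 1 * 1.44 = 1.44 mm
  Total = 9.4 + 1.44 = 10.84 mm

10.84 mm


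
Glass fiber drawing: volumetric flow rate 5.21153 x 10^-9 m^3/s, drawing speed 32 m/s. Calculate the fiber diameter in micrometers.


Cross-sectional area from continuity:
  A = Q / v = 5.21153 x 10^-9 / 32 = 1.628603 x 10^-10 m^2
Diameter from circular cross-section:
  d = sqrt(4A / pi) * 10^6 (m -> um)
  d = sqrt(4 * 1.628603 x 10^-10 / pi) * 10^6 = 14.4 um

14.4 um


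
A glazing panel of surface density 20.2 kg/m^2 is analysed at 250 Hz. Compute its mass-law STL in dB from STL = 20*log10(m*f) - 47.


Mass law: STL = 20 * log10(m * f) - 47
  m * f = 20.2 * 250 = 5050
  log10(5050) = 3.70329
  STL = 20 * 3.70329 - 47 = 74.0658 - 47 = 27.1 dB

27.1 dB


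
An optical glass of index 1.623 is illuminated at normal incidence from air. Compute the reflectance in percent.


Fresnel reflectance at normal incidence:
  R = ((n - 1)/(n + 1))^2
  (n - 1)/(n + 1) = (1.623 - 1)/(1.623 + 1) = 0.237514
  R = 0.237514^2 = 0.0564129
  R(%) = 0.0564129 * 100 = 5.641%

5.641%


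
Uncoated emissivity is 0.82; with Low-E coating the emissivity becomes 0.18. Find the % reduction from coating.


Percentage reduction = (1 - coated/uncoated) * 100
  Ratio = 0.18 / 0.82 = 0.2195
  Reduction = (1 - 0.2195) * 100 = 78.0%

78.0%


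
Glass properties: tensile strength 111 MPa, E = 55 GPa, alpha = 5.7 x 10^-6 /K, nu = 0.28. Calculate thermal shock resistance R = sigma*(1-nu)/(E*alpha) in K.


Thermal shock resistance: R = sigma * (1 - nu) / (E * alpha)
  Numerator = 111 * (1 - 0.28) = 79.92
  Denominator = 55 * 1000 * (5.7 x 10^-6) = 0.3135
  R = 79.92 / 0.3135 = 254.9 K

254.9 K


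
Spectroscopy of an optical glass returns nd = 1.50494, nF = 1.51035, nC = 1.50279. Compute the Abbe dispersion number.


Abbe number formula: Vd = (nd - 1) / (nF - nC)
  nd - 1 = 1.50494 - 1 = 0.50494
  nF - nC = 1.51035 - 1.50279 = 0.00756
  Vd = 0.50494 / 0.00756 = 66.79

66.79


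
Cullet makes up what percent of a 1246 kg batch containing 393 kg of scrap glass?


Cullet ratio = (cullet mass / total batch mass) * 100
  Ratio = 393 / 1246 * 100 = 31.54%

31.54%


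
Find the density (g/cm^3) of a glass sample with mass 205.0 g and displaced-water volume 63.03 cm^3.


Use the definition of density:
  rho = mass / volume
  rho = 205.0 / 63.03 = 3.252 g/cm^3

3.252 g/cm^3


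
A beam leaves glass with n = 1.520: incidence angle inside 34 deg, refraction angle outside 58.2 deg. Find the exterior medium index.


Apply Snell's law: n1 * sin(theta1) = n2 * sin(theta2)
  n2 = n1 * sin(theta1) / sin(theta2)
  sin(34) = 0.559193
  sin(58.2) = 0.849893
  n2 = 1.520 * 0.559193 / 0.849893 = 1.0001

1.0001


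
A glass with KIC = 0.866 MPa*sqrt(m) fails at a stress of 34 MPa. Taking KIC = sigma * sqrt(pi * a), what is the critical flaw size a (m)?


Rearrange KIC = sigma * sqrt(pi * a):
  sqrt(pi * a) = KIC / sigma
  sqrt(pi * a) = 0.866 / 34 = 0.025471
  a = (KIC / sigma)^2 / pi
  a = 0.025471^2 / pi = 0.0002065 m

0.0002065 m


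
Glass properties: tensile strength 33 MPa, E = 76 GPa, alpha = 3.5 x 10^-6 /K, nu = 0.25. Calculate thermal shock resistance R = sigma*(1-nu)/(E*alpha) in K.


Thermal shock resistance: R = sigma * (1 - nu) / (E * alpha)
  Numerator = 33 * (1 - 0.25) = 24.75
  Denominator = 76 * 1000 * (3.5 x 10^-6) = 0.266
  R = 24.75 / 0.266 = 93.0 K

93.0 K


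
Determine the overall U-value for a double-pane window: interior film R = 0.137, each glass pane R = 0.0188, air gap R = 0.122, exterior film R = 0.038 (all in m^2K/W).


Total thermal resistance (series):
  R_total = R_in + R_glass + R_air + R_glass + R_out
  R_total = 0.137 + 0.0188 + 0.122 + 0.0188 + 0.038 = 0.3346 m^2K/W
U-value = 1 / R_total = 1 / 0.3346 = 2.989 W/m^2K

2.989 W/m^2K


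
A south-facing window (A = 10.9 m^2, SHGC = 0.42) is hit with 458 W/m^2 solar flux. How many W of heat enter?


Solar heat gain: Q = Area * SHGC * Irradiance
  Q = 10.9 * 0.42 * 458 = 2096.7 W

2096.7 W


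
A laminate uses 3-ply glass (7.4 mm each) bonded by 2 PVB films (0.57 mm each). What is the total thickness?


Total thickness = glass contribution + PVB contribution
  Glass: 3 * 7.4 = 22.2 mm
  PVB: 2 * 0.57 = 1.14 mm
  Total = 22.2 + 1.14 = 23.34 mm

23.34 mm


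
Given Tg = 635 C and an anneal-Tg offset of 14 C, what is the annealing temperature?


The annealing temperature is Tg plus the offset:
  T_anneal = 635 + 14 = 649 C

649 C


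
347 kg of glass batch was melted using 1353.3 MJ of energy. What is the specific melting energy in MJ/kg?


Rearrange E = m * s for s:
  s = E / m
  s = 1353.3 / 347 = 3.9 MJ/kg

3.9 MJ/kg


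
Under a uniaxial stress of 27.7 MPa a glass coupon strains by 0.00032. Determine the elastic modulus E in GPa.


Young's modulus: E = stress / strain
  E = 27.7 MPa / 0.00032 = 86562.5 MPa
Convert to GPa: 86562.5 / 1000 = 86.56 GPa

86.56 GPa


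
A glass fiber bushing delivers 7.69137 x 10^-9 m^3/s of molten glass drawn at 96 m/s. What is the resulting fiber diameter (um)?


Cross-sectional area from continuity:
  A = Q / v = 7.69137 x 10^-9 / 96 = 8.011844 x 10^-11 m^2
Diameter from circular cross-section:
  d = sqrt(4A / pi) * 10^6 (m -> um)
  d = sqrt(4 * 8.011844 x 10^-11 / pi) * 10^6 = 10.1 um

10.1 um


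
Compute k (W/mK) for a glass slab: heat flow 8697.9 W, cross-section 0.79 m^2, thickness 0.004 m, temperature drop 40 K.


Fourier's law rearranged: k = Q * t / (A * dT)
  Numerator = 8697.9 * 0.004 = 34.7916
  Denominator = 0.79 * 40 = 31.6
  k = 34.7916 / 31.6 = 1.101 W/mK

1.101 W/mK


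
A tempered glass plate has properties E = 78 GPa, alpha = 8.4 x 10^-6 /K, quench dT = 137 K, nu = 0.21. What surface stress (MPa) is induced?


Tempering stress: sigma = E * alpha * dT / (1 - nu)
  E (MPa) = 78 * 1000 = 78000
  Numerator = 78000 * (8.4 x 10^-6) * 137 = 89.7624
  Denominator = 1 - 0.21 = 0.79
  sigma = 89.7624 / 0.79 = 113.6 MPa

113.6 MPa
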